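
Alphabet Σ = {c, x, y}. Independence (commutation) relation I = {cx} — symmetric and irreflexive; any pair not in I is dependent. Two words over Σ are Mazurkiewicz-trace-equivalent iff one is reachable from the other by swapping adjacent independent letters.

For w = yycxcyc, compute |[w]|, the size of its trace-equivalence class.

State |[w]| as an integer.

3

drop 0:y onto floor
drop 1:y onto {0:y}
drop 2:c onto {1:y}
drop 3:x onto {1:y}
drop 4:c onto {2:c}
drop 5:y onto {3:x, 4:c}
drop 6:c onto {5:y}
ground layer = {0:y}
drop-orders for the pieces not yet dropped (sum over which currently-grounded one goes next):
  1 to go: {6} 1
  2 to go: {5,6} 1
  3 to go: {3,5,6} 1  {4,5,6} 1
  4 to go: {2,4,5,6} 1  {3,4,5,6} 2
  5 to go: {2,3,4,5,6} 3
  if 0:y drops first: 3 orders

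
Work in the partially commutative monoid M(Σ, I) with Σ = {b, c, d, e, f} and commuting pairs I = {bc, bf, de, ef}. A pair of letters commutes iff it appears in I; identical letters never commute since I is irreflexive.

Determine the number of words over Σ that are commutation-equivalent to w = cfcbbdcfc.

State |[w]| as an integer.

drop 0:c onto floor
drop 1:f onto {0:c}
drop 2:c onto {1:f}
drop 3:b onto floor
drop 4:b onto {3:b}
drop 5:d onto {2:c, 4:b}
drop 6:c onto {5:d}
drop 7:f onto {6:c}
drop 8:c onto {7:f}
ground layer = {0:c, 3:b}
drop-orders for the pieces not yet dropped (sum over which currently-grounded one goes next):
  1 to go: {8} 1
  2 to go: {7,8} 1
  3 to go: {6,7,8} 1
  4 to go: {5,6,7,8} 1
  5 to go: {2,5,6,7,8} 1  {4,5,6,7,8} 1
  6 to go: {1,2,5,6,7,8} 1  {2,4,5,6,7,8} 2  {3,4,5,6,7,8} 1
  7 to go: {0,1,2,5,6,7,8} 1  {1,2,4,5,6,7,8} 3  {2,3,4,5,6,7,8} 3
  if 0:c drops first: 6 orders
  if 3:b drops first: 4 orders
heap linearizations: 10

10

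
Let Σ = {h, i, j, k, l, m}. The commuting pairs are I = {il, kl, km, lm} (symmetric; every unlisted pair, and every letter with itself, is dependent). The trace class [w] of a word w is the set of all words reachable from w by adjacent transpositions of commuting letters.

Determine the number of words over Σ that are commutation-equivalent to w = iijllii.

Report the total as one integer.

0(i) covers ∅
1(i) covers 0:i
2(j) covers 1:i
3(l) covers 2:j
4(l) covers 3:l
5(i) covers 2:j
6(i) covers 5:i
floor of heap: 0:i
completions by unplaced set U, small U first (add the entries for U minus each lowest piece of U):
  |U|=1: {4}:1  {6}:1
  |U|=2: {3,4}:1  {4,6}:2  {5,6}:1
  |U|=3: {3,4,6}:3  {4,5,6}:3
  |U|=4: {3,4,5,6}:6
  |U|=5: {2,3,4,5,6}:6
  start at 0(i): 6

6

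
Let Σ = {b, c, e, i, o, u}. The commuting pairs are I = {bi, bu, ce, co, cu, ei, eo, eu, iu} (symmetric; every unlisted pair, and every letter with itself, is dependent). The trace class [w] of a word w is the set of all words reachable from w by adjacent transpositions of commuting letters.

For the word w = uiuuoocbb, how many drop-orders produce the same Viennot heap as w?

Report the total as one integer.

#0=u has no predecessor
#1=i has no predecessor
#2=u depends on [0:u]
#3=u depends on [2:u]
#4=o depends on [1:i, 3:u]
#5=o depends on [4:o]
#6=c depends on [1:i]
#7=b depends on [5:o, 6:c]
#8=b depends on [7:b]
sources: [0:u, 1:i]
N(rest) = Σ N(rest − s) over sources s of rest; N(one piece) = 1:
  size 1 → [8]=1
  size 2 → [7,8]=1
  size 3 → [5,7,8]=1  [6,7,8]=1
  size 4 → [4,5,7,8]=1  [5,6,7,8]=2
  size 5 → [3,4,5,7,8]=1  [4,5,6,7,8]=3
  size 6 → [1,4,5,6,7,8]=3  [2,3,4,5,7,8]=1  [3,4,5,6,7,8]=4
  size 7 → [0,2,3,4,5,7,8]=1  [1,3,4,5,6,7,8]=7  [2,3,4,5,6,7,8]=5
  first=0(u) contributes 12
  first=1(i) contributes 6
|[w]| = 18

18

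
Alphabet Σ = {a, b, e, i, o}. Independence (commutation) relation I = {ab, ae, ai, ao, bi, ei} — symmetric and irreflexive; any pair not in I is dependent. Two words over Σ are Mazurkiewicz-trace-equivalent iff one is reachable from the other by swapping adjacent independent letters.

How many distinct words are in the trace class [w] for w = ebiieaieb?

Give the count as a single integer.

0(e) covers ∅
1(b) covers 0:e
2(i) covers ∅
3(i) covers 2:i
4(e) covers 1:b
5(a) covers ∅
6(i) covers 3:i
7(e) covers 4:e
8(b) covers 7:e
floor of heap: 0:e, 2:i, 5:a
completions by unplaced set U, small U first (add the entries for U minus each lowest piece of U):
  |U|=1: {5}:1  {6}:1  {8}:1
  |U|=2: {3,6}:1  {5,6}:2  {5,8}:2  {6,8}:2  {7,8}:1
  |U|=3: {2,3,6}:1  {3,5,6}:3  {3,6,8}:3  {4,7,8}:1  {5,6,8}:6  {5,7,8}:3  {6,7,8}:3
  |U|=4: {1,4,7,8}:1  {2,3,5,6}:4  {2,3,6,8}:4  {3,5,6,8}:12  {3,6,7,8}:6  {4,5,7,8}:4  {4,6,7,8}:4  {5,6,7,8}:12
  |U|=5: {0,1,4,7,8}:1  {1,4,5,7,8}:5  {1,4,6,7,8}:5  {2,3,5,6,8}:20  {2,3,6,7,8}:10  {3,4,6,7,8}:10  {3,5,6,7,8}:30  {4,5,6,7,8}:20
  |U|=6: {0,1,4,5,7,8}:6  {0,1,4,6,7,8}:6  {1,3,4,6,7,8}:15  {1,4,5,6,7,8}:30  {2,3,4,6,7,8}:20  {2,3,5,6,7,8}:60  {3,4,5,6,7,8}:60
  |U|=7: {0,1,3,4,6,7,8}:21  {0,1,4,5,6,7,8}:42  {1,2,3,4,6,7,8}:35  {1,3,4,5,6,7,8}:105  {2,3,4,5,6,7,8}:140
  start at 0(e): 280
  start at 2(i): 168
  start at 5(a): 56
sum over floor = 504

504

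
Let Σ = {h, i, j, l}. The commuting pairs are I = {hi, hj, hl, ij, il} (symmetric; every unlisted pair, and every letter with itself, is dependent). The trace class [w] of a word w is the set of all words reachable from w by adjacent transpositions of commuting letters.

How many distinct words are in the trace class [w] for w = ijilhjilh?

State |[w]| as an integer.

1260

piece 0:i — minimal
piece 1:j — minimal
piece 2:i rests on {0:i}
piece 3:l rests on {1:j}
piece 4:h — minimal
piece 5:j rests on {3:l}
piece 6:i rests on {2:i}
piece 7:l rests on {5:j}
piece 8:h rests on {4:h}
minimal pieces: {0:i, 1:j, 4:h}
ways to finish when only these pieces remain (= sum over removing one remaining piece with nothing left below it):
  1 left: {6}→1  {7}→1  {8}→1
  2 left: {2,6}→1  {4,8}→1  {5,7}→1  {6,7}→2  {6,8}→2  {7,8}→2
  3 left: {0,2,6}→1  {2,6,7}→3  {2,6,8}→3  {3,5,7}→1  {4,6,8}→3  {4,7,8}→3  {5,6,7}→3  {5,7,8}→3  {6,7,8}→6
  4 left: {0,2,6,7}→4  {0,2,6,8}→4  {1,3,5,7}→1  {2,4,6,8}→6  {2,5,6,7}→6  {2,6,7,8}→12  {3,5,6,7}→4  {3,5,7,8}→4  {4,5,7,8}→6  {4,6,7,8}→12  {5,6,7,8}→12
  5 left: {0,2,4,6,8}→10  {0,2,5,6,7}→10  {0,2,6,7,8}→20  {1,3,5,6,7}→5  {1,3,5,7,8}→5  {2,3,5,6,7}→10  {2,4,6,7,8}→30  {2,5,6,7,8}→30  {3,4,5,7,8}→10  {3,5,6,7,8}→20  {4,5,6,7,8}→30
  6 left: {0,2,3,5,6,7}→20  {0,2,4,6,7,8}→60  {0,2,5,6,7,8}→60  {1,2,3,5,6,7}→15  {1,3,4,5,7,8}→15  {1,3,5,6,7,8}→30  {2,3,5,6,7,8}→60  {2,4,5,6,7,8}→90  {3,4,5,6,7,8}→60
  7 left: {0,1,2,3,5,6,7}→35  {0,2,3,5,6,7,8}→140  {0,2,4,5,6,7,8}→210  {1,2,3,5,6,7,8}→105  {1,3,4,5,6,7,8}→105  {2,3,4,5,6,7,8}→210
  placing 0:i first → 420 extensions
  placing 1:j first → 560 extensions
  placing 4:h first → 280 extensions
total linear extensions = 1260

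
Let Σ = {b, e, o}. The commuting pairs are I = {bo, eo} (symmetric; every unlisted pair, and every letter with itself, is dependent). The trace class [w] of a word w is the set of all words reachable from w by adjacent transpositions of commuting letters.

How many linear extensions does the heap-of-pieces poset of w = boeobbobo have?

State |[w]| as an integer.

126

#0=b has no predecessor
#1=o has no predecessor
#2=e depends on [0:b]
#3=o depends on [1:o]
#4=b depends on [2:e]
#5=b depends on [4:b]
#6=o depends on [3:o]
#7=b depends on [5:b]
#8=o depends on [6:o]
sources: [0:b, 1:o]
N(rest) = Σ N(rest − s) over sources s of rest; N(one piece) = 1:
  size 1 → [7]=1  [8]=1
  size 2 → [5,7]=1  [6,8]=1  [7,8]=2
  size 3 → [3,6,8]=1  [4,5,7]=1  [5,7,8]=3  [6,7,8]=3
  size 4 → [1,3,6,8]=1  [2,4,5,7]=1  [3,6,7,8]=4  [4,5,7,8]=4  [5,6,7,8]=6
  size 5 → [0,2,4,5,7]=1  [1,3,6,7,8]=5  [2,4,5,7,8]=5  [3,5,6,7,8]=10  [4,5,6,7,8]=10
  size 6 → [0,2,4,5,7,8]=6  [1,3,5,6,7,8]=15  [2,4,5,6,7,8]=15  [3,4,5,6,7,8]=20
  size 7 → [0,2,4,5,6,7,8]=21  [1,3,4,5,6,7,8]=35  [2,3,4,5,6,7,8]=35
  first=0(b) contributes 70
  first=1(o) contributes 56
|[w]| = 126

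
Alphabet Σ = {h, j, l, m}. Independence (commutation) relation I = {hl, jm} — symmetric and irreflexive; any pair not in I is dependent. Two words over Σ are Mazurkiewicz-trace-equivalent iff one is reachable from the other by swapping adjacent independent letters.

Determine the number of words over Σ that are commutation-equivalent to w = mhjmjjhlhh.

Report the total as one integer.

16

#0=m has no predecessor
#1=h depends on [0:m]
#2=j depends on [1:h]
#3=m depends on [1:h]
#4=j depends on [2:j]
#5=j depends on [4:j]
#6=h depends on [3:m, 5:j]
#7=l depends on [3:m, 5:j]
#8=h depends on [6:h]
#9=h depends on [8:h]
sources: [0:m]
N(rest) = Σ N(rest − s) over sources s of rest; N(one piece) = 1:
  size 1 → [7]=1  [9]=1
  size 2 → [7,9]=2  [8,9]=1
  size 3 → [6,8,9]=1  [7,8,9]=3
  size 4 → [6,7,8,9]=4
  size 5 → [3,6,7,8,9]=4  [5,6,7,8,9]=4
  size 6 → [3,5,6,7,8,9]=8  [4,5,6,7,8,9]=4
  size 7 → [2,4,5,6,7,8,9]=4  [3,4,5,6,7,8,9]=12
  size 8 → [2,3,4,5,6,7,8,9]=16
  first=0(m) contributes 16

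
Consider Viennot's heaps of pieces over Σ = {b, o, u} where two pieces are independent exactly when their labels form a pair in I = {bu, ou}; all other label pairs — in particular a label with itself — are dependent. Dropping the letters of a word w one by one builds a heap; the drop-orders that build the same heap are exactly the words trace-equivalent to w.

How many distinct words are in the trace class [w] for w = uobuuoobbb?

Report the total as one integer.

120

piece 0:u — minimal
piece 1:o — minimal
piece 2:b rests on {1:o}
piece 3:u rests on {0:u}
piece 4:u rests on {3:u}
piece 5:o rests on {2:b}
piece 6:o rests on {5:o}
piece 7:b rests on {6:o}
piece 8:b rests on {7:b}
piece 9:b rests on {8:b}
minimal pieces: {0:u, 1:o}
ways to finish when only these pieces remain (= sum over removing one remaining piece with nothing left below it):
  1 left: {4}→1  {9}→1
  2 left: {3,4}→1  {4,9}→2  {8,9}→1
  3 left: {0,3,4}→1  {3,4,9}→3  {4,8,9}→3  {7,8,9}→1
  4 left: {0,3,4,9}→4  {3,4,8,9}→6  {4,7,8,9}→4  {6,7,8,9}→1
  5 left: {0,3,4,8,9}→10  {3,4,7,8,9}→10  {4,6,7,8,9}→5  {5,6,7,8,9}→1
  6 left: {0,3,4,7,8,9}→20  {2,5,6,7,8,9}→1  {3,4,6,7,8,9}→15  {4,5,6,7,8,9}→6
  7 left: {0,3,4,6,7,8,9}→35  {1,2,5,6,7,8,9}→1  {2,4,5,6,7,8,9}→7  {3,4,5,6,7,8,9}→21
  8 left: {0,3,4,5,6,7,8,9}→56  {1,2,4,5,6,7,8,9}→8  {2,3,4,5,6,7,8,9}→28
  placing 0:u first → 36 extensions
  placing 1:o first → 84 extensions
total linear extensions = 120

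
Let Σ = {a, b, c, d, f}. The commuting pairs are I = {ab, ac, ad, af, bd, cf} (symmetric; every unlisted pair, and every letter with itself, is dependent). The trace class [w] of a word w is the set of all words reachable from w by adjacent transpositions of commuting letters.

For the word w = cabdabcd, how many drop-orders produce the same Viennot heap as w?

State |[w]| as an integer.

84

#0=c has no predecessor
#1=a has no predecessor
#2=b depends on [0:c]
#3=d depends on [0:c]
#4=a depends on [1:a]
#5=b depends on [2:b]
#6=c depends on [3:d, 5:b]
#7=d depends on [6:c]
sources: [0:c, 1:a]
N(rest) = Σ N(rest − s) over sources s of rest; N(one piece) = 1:
  size 1 → [4]=1  [7]=1
  size 2 → [1,4]=1  [4,7]=2  [6,7]=1
  size 3 → [1,4,7]=3  [3,6,7]=1  [4,6,7]=3  [5,6,7]=1
  size 4 → [1,4,6,7]=6  [2,5,6,7]=1  [3,4,6,7]=4  [3,5,6,7]=2  [4,5,6,7]=4
  size 5 → [1,3,4,6,7]=10  [1,4,5,6,7]=10  [2,3,5,6,7]=3  [2,4,5,6,7]=5  [3,4,5,6,7]=10
  size 6 → [0,2,3,5,6,7]=3  [1,2,4,5,6,7]=15  [1,3,4,5,6,7]=30  [2,3,4,5,6,7]=18
  first=0(c) contributes 63
  first=1(a) contributes 21
|[w]| = 84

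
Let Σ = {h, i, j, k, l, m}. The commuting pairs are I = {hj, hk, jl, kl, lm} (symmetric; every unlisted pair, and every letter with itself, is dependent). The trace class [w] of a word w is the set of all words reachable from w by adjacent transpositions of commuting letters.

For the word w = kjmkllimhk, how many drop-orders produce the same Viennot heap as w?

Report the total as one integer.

drop 0:k onto floor
drop 1:j onto {0:k}
drop 2:m onto {1:j}
drop 3:k onto {2:m}
drop 4:l onto floor
drop 5:l onto {4:l}
drop 6:i onto {3:k, 5:l}
drop 7:m onto {6:i}
drop 8:h onto {7:m}
drop 9:k onto {7:m}
ground layer = {0:k, 4:l}
drop-orders for the pieces not yet dropped (sum over which currently-grounded one goes next):
  1 to go: {8} 1  {9} 1
  2 to go: {8,9} 2
  3 to go: {7,8,9} 2
  4 to go: {6,7,8,9} 2
  5 to go: {3,6,7,8,9} 2  {5,6,7,8,9} 2
  6 to go: {2,3,6,7,8,9} 2  {3,5,6,7,8,9} 4  {4,5,6,7,8,9} 2
  7 to go: {1,2,3,6,7,8,9} 2  {2,3,5,6,7,8,9} 6  {3,4,5,6,7,8,9} 6
  8 to go: {0,1,2,3,6,7,8,9} 2  {1,2,3,5,6,7,8,9} 8  {2,3,4,5,6,7,8,9} 12
  if 0:k drops first: 20 orders
  if 4:l drops first: 10 orders
heap linearizations: 30

30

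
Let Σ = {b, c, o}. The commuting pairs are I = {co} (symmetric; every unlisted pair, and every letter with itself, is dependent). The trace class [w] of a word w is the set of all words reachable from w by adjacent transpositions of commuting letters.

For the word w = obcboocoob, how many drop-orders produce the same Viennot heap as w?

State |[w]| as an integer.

#0=o has no predecessor
#1=b depends on [0:o]
#2=c depends on [1:b]
#3=b depends on [2:c]
#4=o depends on [3:b]
#5=o depends on [4:o]
#6=c depends on [3:b]
#7=o depends on [5:o]
#8=o depends on [7:o]
#9=b depends on [6:c, 8:o]
sources: [0:o]
N(rest) = Σ N(rest − s) over sources s of rest; N(one piece) = 1:
  size 1 → [9]=1
  size 2 → [6,9]=1  [8,9]=1
  size 3 → [6,8,9]=2  [7,8,9]=1
  size 4 → [5,7,8,9]=1  [6,7,8,9]=3
  size 5 → [4,5,7,8,9]=1  [5,6,7,8,9]=4
  size 6 → [4,5,6,7,8,9]=5
  size 7 → [3,4,5,6,7,8,9]=5
  size 8 → [2,3,4,5,6,7,8,9]=5
  first=0(o) contributes 5

5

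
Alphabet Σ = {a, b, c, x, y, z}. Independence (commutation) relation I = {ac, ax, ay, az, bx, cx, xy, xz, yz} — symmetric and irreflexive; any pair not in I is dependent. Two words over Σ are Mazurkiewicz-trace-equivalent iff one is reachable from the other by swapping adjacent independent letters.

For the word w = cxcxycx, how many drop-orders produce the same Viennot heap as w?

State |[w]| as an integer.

drop 0:c onto floor
drop 1:x onto floor
drop 2:c onto {0:c}
drop 3:x onto {1:x}
drop 4:y onto {2:c}
drop 5:c onto {4:y}
drop 6:x onto {3:x}
ground layer = {0:c, 1:x}
drop-orders for the pieces not yet dropped (sum over which currently-grounded one goes next):
  1 to go: {5} 1  {6} 1
  2 to go: {3,6} 1  {4,5} 1  {5,6} 2
  3 to go: {1,3,6} 1  {2,4,5} 1  {3,5,6} 3  {4,5,6} 3
  4 to go: {0,2,4,5} 1  {1,3,5,6} 4  {2,4,5,6} 4  {3,4,5,6} 6
  5 to go: {0,2,4,5,6} 5  {1,3,4,5,6} 10  {2,3,4,5,6} 10
  if 0:c drops first: 20 orders
  if 1:x drops first: 15 orders
heap linearizations: 35

35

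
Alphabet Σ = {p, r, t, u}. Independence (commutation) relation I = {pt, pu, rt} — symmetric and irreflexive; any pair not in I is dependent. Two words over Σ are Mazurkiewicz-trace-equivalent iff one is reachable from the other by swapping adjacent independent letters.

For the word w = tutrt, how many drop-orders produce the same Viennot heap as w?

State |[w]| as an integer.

drop 0:t onto floor
drop 1:u onto {0:t}
drop 2:t onto {1:u}
drop 3:r onto {1:u}
drop 4:t onto {2:t}
ground layer = {0:t}
drop-orders for the pieces not yet dropped (sum over which currently-grounded one goes next):
  1 to go: {3} 1  {4} 1
  2 to go: {2,4} 1  {3,4} 2
  3 to go: {2,3,4} 3
  if 0:t drops first: 3 orders

3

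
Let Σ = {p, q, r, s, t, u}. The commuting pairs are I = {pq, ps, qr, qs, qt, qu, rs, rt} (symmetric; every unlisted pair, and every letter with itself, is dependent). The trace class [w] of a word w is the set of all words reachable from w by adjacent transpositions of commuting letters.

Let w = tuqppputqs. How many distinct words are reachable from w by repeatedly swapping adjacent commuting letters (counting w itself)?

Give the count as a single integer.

#0=t has no predecessor
#1=u depends on [0:t]
#2=q has no predecessor
#3=p depends on [1:u]
#4=p depends on [3:p]
#5=p depends on [4:p]
#6=u depends on [5:p]
#7=t depends on [6:u]
#8=q depends on [2:q]
#9=s depends on [7:t]
sources: [0:t, 2:q]
N(rest) = Σ N(rest − s) over sources s of rest; N(one piece) = 1:
  size 1 → [8]=1  [9]=1
  size 2 → [2,8]=1  [7,9]=1  [8,9]=2
  size 3 → [2,8,9]=3  [6,7,9]=1  [7,8,9]=3
  size 4 → [2,7,8,9]=6  [5,6,7,9]=1  [6,7,8,9]=4
  size 5 → [2,6,7,8,9]=10  [4,5,6,7,9]=1  [5,6,7,8,9]=5
  size 6 → [2,5,6,7,8,9]=15  [3,4,5,6,7,9]=1  [4,5,6,7,8,9]=6
  size 7 → [1,3,4,5,6,7,9]=1  [2,4,5,6,7,8,9]=21  [3,4,5,6,7,8,9]=7
  size 8 → [0,1,3,4,5,6,7,9]=1  [1,3,4,5,6,7,8,9]=8  [2,3,4,5,6,7,8,9]=28
  first=0(t) contributes 36
  first=2(q) contributes 9
|[w]| = 45

45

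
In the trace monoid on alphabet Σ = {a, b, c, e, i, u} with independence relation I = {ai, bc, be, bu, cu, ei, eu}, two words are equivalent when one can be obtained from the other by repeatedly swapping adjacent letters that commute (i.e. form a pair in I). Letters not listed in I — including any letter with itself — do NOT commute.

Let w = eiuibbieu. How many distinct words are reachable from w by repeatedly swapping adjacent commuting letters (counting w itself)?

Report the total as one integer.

0(e) covers ∅
1(i) covers ∅
2(u) covers 1:i
3(i) covers 2:u
4(b) covers 3:i
5(b) covers 4:b
6(i) covers 5:b
7(e) covers 0:e
8(u) covers 6:i
floor of heap: 0:e, 1:i
completions by unplaced set U, small U first (add the entries for U minus each lowest piece of U):
  |U|=1: {7}:1  {8}:1
  |U|=2: {0,7}:1  {6,8}:1  {7,8}:2
  |U|=3: {0,7,8}:3  {5,6,8}:1  {6,7,8}:3
  |U|=4: {0,6,7,8}:6  {4,5,6,8}:1  {5,6,7,8}:4
  |U|=5: {0,5,6,7,8}:10  {3,4,5,6,8}:1  {4,5,6,7,8}:5
  |U|=6: {0,4,5,6,7,8}:15  {2,3,4,5,6,8}:1  {3,4,5,6,7,8}:6
  |U|=7: {0,3,4,5,6,7,8}:21  {1,2,3,4,5,6,8}:1  {2,3,4,5,6,7,8}:7
  start at 0(e): 8
  start at 1(i): 28
sum over floor = 36

36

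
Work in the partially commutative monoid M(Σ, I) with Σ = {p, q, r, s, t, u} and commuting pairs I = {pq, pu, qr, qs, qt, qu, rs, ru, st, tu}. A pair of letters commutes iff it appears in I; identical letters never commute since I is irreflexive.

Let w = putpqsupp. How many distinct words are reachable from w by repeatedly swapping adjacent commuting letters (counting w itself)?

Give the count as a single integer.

108

0(p) covers ∅
1(u) covers ∅
2(t) covers 0:p
3(p) covers 2:t
4(q) covers ∅
5(s) covers 1:u, 3:p
6(u) covers 5:s
7(p) covers 5:s
8(p) covers 7:p
floor of heap: 0:p, 1:u, 4:q
completions by unplaced set U, small U first (add the entries for U minus each lowest piece of U):
  |U|=1: {4}:1  {6}:1  {8}:1
  |U|=2: {4,6}:2  {4,8}:2  {6,8}:2  {7,8}:1
  |U|=3: {4,6,8}:6  {4,7,8}:3  {6,7,8}:3
  |U|=4: {4,6,7,8}:12  {5,6,7,8}:3
  |U|=5: {1,5,6,7,8}:3  {3,5,6,7,8}:3  {4,5,6,7,8}:15
  |U|=6: {1,3,5,6,7,8}:6  {1,4,5,6,7,8}:18  {2,3,5,6,7,8}:3  {3,4,5,6,7,8}:18
  |U|=7: {0,2,3,5,6,7,8}:3  {1,2,3,5,6,7,8}:9  {1,3,4,5,6,7,8}:42  {2,3,4,5,6,7,8}:21
  start at 0(p): 72
  start at 1(u): 24
  start at 4(q): 12
sum over floor = 108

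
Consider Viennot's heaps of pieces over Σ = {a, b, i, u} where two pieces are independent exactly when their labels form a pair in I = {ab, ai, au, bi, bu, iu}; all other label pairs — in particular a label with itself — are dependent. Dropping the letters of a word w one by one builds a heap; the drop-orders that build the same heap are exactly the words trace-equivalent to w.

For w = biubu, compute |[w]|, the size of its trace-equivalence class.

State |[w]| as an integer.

30

#0=b has no predecessor
#1=i has no predecessor
#2=u has no predecessor
#3=b depends on [0:b]
#4=u depends on [2:u]
sources: [0:b, 1:i, 2:u]
N(rest) = Σ N(rest − s) over sources s of rest; N(one piece) = 1:
  size 1 → [1]=1  [3]=1  [4]=1
  size 2 → [0,3]=1  [1,3]=2  [1,4]=2  [2,4]=1  [3,4]=2
  size 3 → [0,1,3]=3  [0,3,4]=3  [1,2,4]=3  [1,3,4]=6  [2,3,4]=3
  first=0(b) contributes 12
  first=1(i) contributes 6
  first=2(u) contributes 12
|[w]| = 30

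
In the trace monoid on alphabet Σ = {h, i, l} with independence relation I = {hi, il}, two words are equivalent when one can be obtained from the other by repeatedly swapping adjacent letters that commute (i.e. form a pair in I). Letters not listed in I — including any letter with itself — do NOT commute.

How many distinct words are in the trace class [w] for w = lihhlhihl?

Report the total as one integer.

36

piece 0:l — minimal
piece 1:i — minimal
piece 2:h rests on {0:l}
piece 3:h rests on {2:h}
piece 4:l rests on {3:h}
piece 5:h rests on {4:l}
piece 6:i rests on {1:i}
piece 7:h rests on {5:h}
piece 8:l rests on {7:h}
minimal pieces: {0:l, 1:i}
ways to finish when only these pieces remain (= sum over removing one remaining piece with nothing left below it):
  1 left: {6}→1  {8}→1
  2 left: {1,6}→1  {6,8}→2  {7,8}→1
  3 left: {1,6,8}→3  {5,7,8}→1  {6,7,8}→3
  4 left: {1,6,7,8}→6  {4,5,7,8}→1  {5,6,7,8}→4
  5 left: {1,5,6,7,8}→10  {3,4,5,7,8}→1  {4,5,6,7,8}→5
  6 left: {1,4,5,6,7,8}→15  {2,3,4,5,7,8}→1  {3,4,5,6,7,8}→6
  7 left: {0,2,3,4,5,7,8}→1  {1,3,4,5,6,7,8}→21  {2,3,4,5,6,7,8}→7
  placing 0:l first → 28 extensions
  placing 1:i first → 8 extensions
total linear extensions = 36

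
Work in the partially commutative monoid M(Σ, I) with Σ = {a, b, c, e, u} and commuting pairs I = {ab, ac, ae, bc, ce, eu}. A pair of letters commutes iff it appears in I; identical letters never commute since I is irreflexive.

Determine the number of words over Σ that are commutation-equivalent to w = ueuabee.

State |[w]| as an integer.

13

0(u) covers ∅
1(e) covers ∅
2(u) covers 0:u
3(a) covers 2:u
4(b) covers 1:e, 2:u
5(e) covers 4:b
6(e) covers 5:e
floor of heap: 0:u, 1:e
completions by unplaced set U, small U first (add the entries for U minus each lowest piece of U):
  |U|=1: {3}:1  {6}:1
  |U|=2: {3,6}:2  {5,6}:1
  |U|=3: {3,5,6}:3  {4,5,6}:1
  |U|=4: {1,4,5,6}:1  {3,4,5,6}:4
  |U|=5: {1,3,4,5,6}:5  {2,3,4,5,6}:4
  start at 0(u): 9
  start at 1(e): 4
sum over floor = 13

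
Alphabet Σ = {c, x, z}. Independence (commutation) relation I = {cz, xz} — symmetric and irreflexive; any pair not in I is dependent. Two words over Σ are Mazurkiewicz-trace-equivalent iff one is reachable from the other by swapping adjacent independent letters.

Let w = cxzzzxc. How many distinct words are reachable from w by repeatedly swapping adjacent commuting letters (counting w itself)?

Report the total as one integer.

#0=c has no predecessor
#1=x depends on [0:c]
#2=z has no predecessor
#3=z depends on [2:z]
#4=z depends on [3:z]
#5=x depends on [1:x]
#6=c depends on [5:x]
sources: [0:c, 2:z]
N(rest) = Σ N(rest − s) over sources s of rest; N(one piece) = 1:
  size 1 → [4]=1  [6]=1
  size 2 → [3,4]=1  [4,6]=2  [5,6]=1
  size 3 → [1,5,6]=1  [2,3,4]=1  [3,4,6]=3  [4,5,6]=3
  size 4 → [0,1,5,6]=1  [1,4,5,6]=4  [2,3,4,6]=4  [3,4,5,6]=6
  size 5 → [0,1,4,5,6]=5  [1,3,4,5,6]=10  [2,3,4,5,6]=10
  first=0(c) contributes 20
  first=2(z) contributes 15
|[w]| = 35

35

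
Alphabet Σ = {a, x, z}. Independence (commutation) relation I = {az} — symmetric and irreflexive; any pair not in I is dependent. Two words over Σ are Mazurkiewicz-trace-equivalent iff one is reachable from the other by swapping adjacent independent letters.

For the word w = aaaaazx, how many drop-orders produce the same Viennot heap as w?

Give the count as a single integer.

piece 0:a — minimal
piece 1:a rests on {0:a}
piece 2:a rests on {1:a}
piece 3:a rests on {2:a}
piece 4:a rests on {3:a}
piece 5:z — minimal
piece 6:x rests on {4:a, 5:z}
minimal pieces: {0:a, 5:z}
ways to finish when only these pieces remain (= sum over removing one remaining piece with nothing left below it):
  1 left: {6}→1
  2 left: {4,6}→1  {5,6}→1
  3 left: {3,4,6}→1  {4,5,6}→2
  4 left: {2,3,4,6}→1  {3,4,5,6}→3
  5 left: {1,2,3,4,6}→1  {2,3,4,5,6}→4
  placing 0:a first → 5 extensions
  placing 5:z first → 1 extensions
total linear extensions = 6

6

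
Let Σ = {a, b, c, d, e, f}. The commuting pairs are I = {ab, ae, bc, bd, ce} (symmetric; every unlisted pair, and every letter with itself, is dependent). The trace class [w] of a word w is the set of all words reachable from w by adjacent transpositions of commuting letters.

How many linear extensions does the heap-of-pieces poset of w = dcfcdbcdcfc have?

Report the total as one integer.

drop 0:d onto floor
drop 1:c onto {0:d}
drop 2:f onto {1:c}
drop 3:c onto {2:f}
drop 4:d onto {3:c}
drop 5:b onto {2:f}
drop 6:c onto {4:d}
drop 7:d onto {6:c}
drop 8:c onto {7:d}
drop 9:f onto {5:b, 8:c}
drop 10:c onto {9:f}
ground layer = {0:d}
drop-orders for the pieces not yet dropped (sum over which currently-grounded one goes next):
  1 to go: {10} 1
  2 to go: {9,10} 1
  3 to go: {5,9,10} 1  {8,9,10} 1
  4 to go: {5,8,9,10} 2  {7,8,9,10} 1
  5 to go: {5,7,8,9,10} 3  {6,7,8,9,10} 1
  6 to go: {4,6,7,8,9,10} 1  {5,6,7,8,9,10} 4
  7 to go: {3,4,6,7,8,9,10} 1  {4,5,6,7,8,9,10} 5
  8 to go: {3,4,5,6,7,8,9,10} 6
  9 to go: {2,3,4,5,6,7,8,9,10} 6
  if 0:d drops first: 6 orders

6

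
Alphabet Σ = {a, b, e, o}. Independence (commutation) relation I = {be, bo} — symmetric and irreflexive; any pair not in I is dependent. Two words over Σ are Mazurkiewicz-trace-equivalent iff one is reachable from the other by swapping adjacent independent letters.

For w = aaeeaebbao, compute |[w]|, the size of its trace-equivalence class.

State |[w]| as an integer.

piece 0:a — minimal
piece 1:a rests on {0:a}
piece 2:e rests on {1:a}
piece 3:e rests on {2:e}
piece 4:a rests on {3:e}
piece 5:e rests on {4:a}
piece 6:b rests on {4:a}
piece 7:b rests on {6:b}
piece 8:a rests on {5:e, 7:b}
piece 9:o rests on {8:a}
minimal pieces: {0:a}
ways to finish when only these pieces remain (= sum over removing one remaining piece with nothing left below it):
  1 left: {9}→1
  2 left: {8,9}→1
  3 left: {5,8,9}→1  {7,8,9}→1
  4 left: {5,7,8,9}→2  {6,7,8,9}→1
  5 left: {5,6,7,8,9}→3
  6 left: {4,5,6,7,8,9}→3
  7 left: {3,4,5,6,7,8,9}→3
  8 left: {2,3,4,5,6,7,8,9}→3
  placing 0:a first → 3 extensions

3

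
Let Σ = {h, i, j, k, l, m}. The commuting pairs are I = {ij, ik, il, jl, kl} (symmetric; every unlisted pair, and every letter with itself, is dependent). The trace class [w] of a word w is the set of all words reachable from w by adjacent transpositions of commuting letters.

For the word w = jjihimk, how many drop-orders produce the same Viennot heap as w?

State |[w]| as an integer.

3

drop 0:j onto floor
drop 1:j onto {0:j}
drop 2:i onto floor
drop 3:h onto {1:j, 2:i}
drop 4:i onto {3:h}
drop 5:m onto {4:i}
drop 6:k onto {5:m}
ground layer = {0:j, 2:i}
drop-orders for the pieces not yet dropped (sum over which currently-grounded one goes next):
  1 to go: {6} 1
  2 to go: {5,6} 1
  3 to go: {4,5,6} 1
  4 to go: {3,4,5,6} 1
  5 to go: {1,3,4,5,6} 1  {2,3,4,5,6} 1
  if 0:j drops first: 2 orders
  if 2:i drops first: 1 orders
heap linearizations: 3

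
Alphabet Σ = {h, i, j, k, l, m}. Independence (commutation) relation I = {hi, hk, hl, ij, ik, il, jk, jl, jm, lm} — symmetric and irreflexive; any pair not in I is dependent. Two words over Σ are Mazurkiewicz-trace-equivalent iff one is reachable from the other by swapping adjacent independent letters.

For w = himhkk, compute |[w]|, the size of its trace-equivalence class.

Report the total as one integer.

0(h) covers ∅
1(i) covers ∅
2(m) covers 0:h, 1:i
3(h) covers 2:m
4(k) covers 2:m
5(k) covers 4:k
floor of heap: 0:h, 1:i
completions by unplaced set U, small U first (add the entries for U minus each lowest piece of U):
  |U|=1: {3}:1  {5}:1
  |U|=2: {3,5}:2  {4,5}:1
  |U|=3: {3,4,5}:3
  |U|=4: {2,3,4,5}:3
  start at 0(h): 3
  start at 1(i): 3
sum over floor = 6

6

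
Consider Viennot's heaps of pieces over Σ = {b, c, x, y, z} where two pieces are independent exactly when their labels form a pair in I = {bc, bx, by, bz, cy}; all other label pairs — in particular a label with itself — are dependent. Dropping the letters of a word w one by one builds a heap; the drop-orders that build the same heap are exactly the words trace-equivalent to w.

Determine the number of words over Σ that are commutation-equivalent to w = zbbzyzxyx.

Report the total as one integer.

#0=z has no predecessor
#1=b has no predecessor
#2=b depends on [1:b]
#3=z depends on [0:z]
#4=y depends on [3:z]
#5=z depends on [4:y]
#6=x depends on [5:z]
#7=y depends on [6:x]
#8=x depends on [7:y]
sources: [0:z, 1:b]
N(rest) = Σ N(rest − s) over sources s of rest; N(one piece) = 1:
  size 1 → [2]=1  [8]=1
  size 2 → [1,2]=1  [2,8]=2  [7,8]=1
  size 3 → [1,2,8]=3  [2,7,8]=3  [6,7,8]=1
  size 4 → [1,2,7,8]=6  [2,6,7,8]=4  [5,6,7,8]=1
  size 5 → [1,2,6,7,8]=10  [2,5,6,7,8]=5  [4,5,6,7,8]=1
  size 6 → [1,2,5,6,7,8]=15  [2,4,5,6,7,8]=6  [3,4,5,6,7,8]=1
  size 7 → [0,3,4,5,6,7,8]=1  [1,2,4,5,6,7,8]=21  [2,3,4,5,6,7,8]=7
  first=0(z) contributes 28
  first=1(b) contributes 8
|[w]| = 36

36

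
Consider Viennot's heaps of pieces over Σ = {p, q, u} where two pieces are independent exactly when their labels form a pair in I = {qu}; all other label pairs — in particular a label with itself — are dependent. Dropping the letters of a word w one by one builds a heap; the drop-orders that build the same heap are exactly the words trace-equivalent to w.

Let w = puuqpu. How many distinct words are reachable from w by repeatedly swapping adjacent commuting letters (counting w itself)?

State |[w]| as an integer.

drop 0:p onto floor
drop 1:u onto {0:p}
drop 2:u onto {1:u}
drop 3:q onto {0:p}
drop 4:p onto {2:u, 3:q}
drop 5:u onto {4:p}
ground layer = {0:p}
drop-orders for the pieces not yet dropped (sum over which currently-grounded one goes next):
  1 to go: {5} 1
  2 to go: {4,5} 1
  3 to go: {2,4,5} 1  {3,4,5} 1
  4 to go: {1,2,4,5} 1  {2,3,4,5} 2
  if 0:p drops first: 3 orders

3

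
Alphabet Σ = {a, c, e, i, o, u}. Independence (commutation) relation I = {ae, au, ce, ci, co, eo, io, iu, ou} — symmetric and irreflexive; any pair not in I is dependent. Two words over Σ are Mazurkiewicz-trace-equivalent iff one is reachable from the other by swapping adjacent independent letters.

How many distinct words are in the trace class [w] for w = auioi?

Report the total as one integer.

15

piece 0:a — minimal
piece 1:u — minimal
piece 2:i rests on {0:a}
piece 3:o rests on {0:a}
piece 4:i rests on {2:i}
minimal pieces: {0:a, 1:u}
ways to finish when only these pieces remain (= sum over removing one remaining piece with nothing left below it):
  1 left: {1}→1  {3}→1  {4}→1
  2 left: {1,3}→2  {1,4}→2  {2,4}→1  {3,4}→2
  3 left: {1,2,4}→3  {1,3,4}→6  {2,3,4}→3
  placing 0:a first → 12 extensions
  placing 1:u first → 3 extensions
total linear extensions = 15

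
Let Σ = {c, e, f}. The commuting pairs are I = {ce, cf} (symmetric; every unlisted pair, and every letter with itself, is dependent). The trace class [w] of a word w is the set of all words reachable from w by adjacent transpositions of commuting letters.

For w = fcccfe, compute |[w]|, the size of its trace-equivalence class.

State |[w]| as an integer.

0(f) covers ∅
1(c) covers ∅
2(c) covers 1:c
3(c) covers 2:c
4(f) covers 0:f
5(e) covers 4:f
floor of heap: 0:f, 1:c
completions by unplaced set U, small U first (add the entries for U minus each lowest piece of U):
  |U|=1: {3}:1  {5}:1
  |U|=2: {2,3}:1  {3,5}:2  {4,5}:1
  |U|=3: {0,4,5}:1  {1,2,3}:1  {2,3,5}:3  {3,4,5}:3
  |U|=4: {0,3,4,5}:4  {1,2,3,5}:4  {2,3,4,5}:6
  start at 0(f): 10
  start at 1(c): 10
sum over floor = 20

20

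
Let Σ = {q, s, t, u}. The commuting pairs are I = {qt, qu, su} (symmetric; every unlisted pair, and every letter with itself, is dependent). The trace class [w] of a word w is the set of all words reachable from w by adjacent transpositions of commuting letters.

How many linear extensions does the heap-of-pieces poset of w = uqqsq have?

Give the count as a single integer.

#0=u has no predecessor
#1=q has no predecessor
#2=q depends on [1:q]
#3=s depends on [2:q]
#4=q depends on [3:s]
sources: [0:u, 1:q]
N(rest) = Σ N(rest − s) over sources s of rest; N(one piece) = 1:
  size 1 → [0]=1  [4]=1
  size 2 → [0,4]=2  [3,4]=1
  size 3 → [0,3,4]=3  [2,3,4]=1
  first=0(u) contributes 1
  first=1(q) contributes 4
|[w]| = 5

5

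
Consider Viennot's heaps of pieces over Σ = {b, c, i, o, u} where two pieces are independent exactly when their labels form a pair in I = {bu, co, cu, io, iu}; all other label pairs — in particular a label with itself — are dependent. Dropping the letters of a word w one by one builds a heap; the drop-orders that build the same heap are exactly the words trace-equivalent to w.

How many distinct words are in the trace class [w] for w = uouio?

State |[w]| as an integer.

0(u) covers ∅
1(o) covers 0:u
2(u) covers 1:o
3(i) covers ∅
4(o) covers 2:u
floor of heap: 0:u, 3:i
completions by unplaced set U, small U first (add the entries for U minus each lowest piece of U):
  |U|=1: {3}:1  {4}:1
  |U|=2: {2,4}:1  {3,4}:2
  |U|=3: {1,2,4}:1  {2,3,4}:3
  start at 0(u): 4
  start at 3(i): 1
sum over floor = 5

5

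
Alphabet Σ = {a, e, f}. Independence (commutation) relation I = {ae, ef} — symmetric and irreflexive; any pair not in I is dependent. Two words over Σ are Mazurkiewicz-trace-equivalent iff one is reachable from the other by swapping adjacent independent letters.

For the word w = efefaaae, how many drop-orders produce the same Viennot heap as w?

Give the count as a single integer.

#0=e has no predecessor
#1=f has no predecessor
#2=e depends on [0:e]
#3=f depends on [1:f]
#4=a depends on [3:f]
#5=a depends on [4:a]
#6=a depends on [5:a]
#7=e depends on [2:e]
sources: [0:e, 1:f]
N(rest) = Σ N(rest − s) over sources s of rest; N(one piece) = 1:
  size 1 → [6]=1  [7]=1
  size 2 → [2,7]=1  [5,6]=1  [6,7]=2
  size 3 → [0,2,7]=1  [2,6,7]=3  [4,5,6]=1  [5,6,7]=3
  size 4 → [0,2,6,7]=4  [2,5,6,7]=6  [3,4,5,6]=1  [4,5,6,7]=4
  size 5 → [0,2,5,6,7]=10  [1,3,4,5,6]=1  [2,4,5,6,7]=10  [3,4,5,6,7]=5
  size 6 → [0,2,4,5,6,7]=20  [1,3,4,5,6,7]=6  [2,3,4,5,6,7]=15
  first=0(e) contributes 21
  first=1(f) contributes 35
|[w]| = 56

56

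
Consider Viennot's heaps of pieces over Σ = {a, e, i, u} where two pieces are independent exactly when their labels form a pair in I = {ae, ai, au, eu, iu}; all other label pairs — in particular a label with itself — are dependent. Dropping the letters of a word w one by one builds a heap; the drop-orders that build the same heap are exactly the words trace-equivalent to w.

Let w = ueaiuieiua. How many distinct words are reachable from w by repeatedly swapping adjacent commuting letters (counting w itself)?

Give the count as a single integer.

2520

drop 0:u onto floor
drop 1:e onto floor
drop 2:a onto floor
drop 3:i onto {1:e}
drop 4:u onto {0:u}
drop 5:i onto {3:i}
drop 6:e onto {5:i}
drop 7:i onto {6:e}
drop 8:u onto {4:u}
drop 9:a onto {2:a}
ground layer = {0:u, 1:e, 2:a}
drop-orders for the pieces not yet dropped (sum over which currently-grounded one goes next):
  1 to go: {7} 1  {8} 1  {9} 1
  2 to go: {2,9} 1  {4,8} 1  {6,7} 1  {7,8} 2  {7,9} 2  {8,9} 2
  3 to go: {0,4,8} 1  {2,7,9} 3  {2,8,9} 3  {4,7,8} 3  {4,8,9} 3  {5,6,7} 1  {6,7,8} 3  {6,7,9} 3  {7,8,9} 6
  4 to go: {0,4,7,8} 4  {0,4,8,9} 4  {2,4,8,9} 6  {2,6,7,9} 6  {2,7,8,9} 12  {3,5,6,7} 1  {4,6,7,8} 6  {4,7,8,9} 12  {5,6,7,8} 4  {5,6,7,9} 4  {6,7,8,9} 12
  5 to go: {0,2,4,8,9} 10  {0,4,6,7,8} 10  {0,4,7,8,9} 20  {1,3,5,6,7} 1  {2,4,7,8,9} 30  {2,5,6,7,9} 10  {2,6,7,8,9} 30  {3,5,6,7,8} 5  {3,5,6,7,9} 5  {4,5,6,7,8} 10  {4,6,7,8,9} 30  {5,6,7,8,9} 20
  6 to go: {0,2,4,7,8,9} 60  {0,4,5,6,7,8} 20  {0,4,6,7,8,9} 60  {1,3,5,6,7,8} 6  {1,3,5,6,7,9} 6  {2,3,5,6,7,9} 15  {2,4,6,7,8,9} 90  {2,5,6,7,8,9} 60  {3,4,5,6,7,8} 15  {3,5,6,7,8,9} 30  {4,5,6,7,8,9} 60
  7 to go: {0,2,4,6,7,8,9} 210  {0,3,4,5,6,7,8} 35  {0,4,5,6,7,8,9} 140  {1,2,3,5,6,7,9} 21  {1,3,4,5,6,7,8} 21  {1,3,5,6,7,8,9} 42  {2,3,5,6,7,8,9} 105  {2,4,5,6,7,8,9} 210  {3,4,5,6,7,8,9} 105
  8 to go: {0,1,3,4,5,6,7,8} 56  {0,2,4,5,6,7,8,9} 560  {0,3,4,5,6,7,8,9} 280  {1,2,3,5,6,7,8,9} 168  {1,3,4,5,6,7,8,9} 168  {2,3,4,5,6,7,8,9} 420
  if 0:u drops first: 756 orders
  if 1:e drops first: 1260 orders
  if 2:a drops first: 504 orders
heap linearizations: 2520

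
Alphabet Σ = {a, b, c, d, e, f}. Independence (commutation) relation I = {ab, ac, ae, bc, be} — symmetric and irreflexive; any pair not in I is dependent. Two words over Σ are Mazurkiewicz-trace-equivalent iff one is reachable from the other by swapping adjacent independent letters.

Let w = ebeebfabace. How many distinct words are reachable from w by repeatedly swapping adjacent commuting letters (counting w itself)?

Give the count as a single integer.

300

0(e) covers ∅
1(b) covers ∅
2(e) covers 0:e
3(e) covers 2:e
4(b) covers 1:b
5(f) covers 3:e, 4:b
6(a) covers 5:f
7(b) covers 5:f
8(a) covers 6:a
9(c) covers 5:f
10(e) covers 9:c
floor of heap: 0:e, 1:b
completions by unplaced set U, small U first (add the entries for U minus each lowest piece of U):
  |U|=1: {7}:1  {8}:1  {10}:1
  |U|=2: {6,8}:1  {7,8}:2  {7,10}:2  {8,10}:2  {9,10}:1
  |U|=3: {6,7,8}:3  {6,8,10}:3  {7,8,10}:6  {7,9,10}:3  {8,9,10}:3
  |U|=4: {6,7,8,10}:12  {6,8,9,10}:6  {7,8,9,10}:12
  |U|=5: {6,7,8,9,10}:30
  |U|=6: {5,6,7,8,9,10}:30
  |U|=7: {3,5,6,7,8,9,10}:30  {4,5,6,7,8,9,10}:30
  |U|=8: {1,4,5,6,7,8,9,10}:30  {2,3,5,6,7,8,9,10}:30  {3,4,5,6,7,8,9,10}:60
  |U|=9: {0,2,3,5,6,7,8,9,10}:30  {1,3,4,5,6,7,8,9,10}:90  {2,3,4,5,6,7,8,9,10}:90
  start at 0(e): 180
  start at 1(b): 120
sum over floor = 300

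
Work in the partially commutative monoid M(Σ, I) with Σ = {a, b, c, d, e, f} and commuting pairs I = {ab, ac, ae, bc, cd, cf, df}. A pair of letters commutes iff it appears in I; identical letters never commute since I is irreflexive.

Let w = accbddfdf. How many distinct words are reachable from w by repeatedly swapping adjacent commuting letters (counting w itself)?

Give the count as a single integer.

0(a) covers ∅
1(c) covers ∅
2(c) covers 1:c
3(b) covers ∅
4(d) covers 0:a, 3:b
5(d) covers 4:d
6(f) covers 0:a, 3:b
7(d) covers 5:d
8(f) covers 6:f
floor of heap: 0:a, 1:c, 3:b
completions by unplaced set U, small U first (add the entries for U minus each lowest piece of U):
  |U|=1: {2}:1  {7}:1  {8}:1
  |U|=2: {1,2}:1  {2,7}:2  {2,8}:2  {5,7}:1  {6,8}:1  {7,8}:2
  |U|=3: {1,2,7}:3  {1,2,8}:3  {2,5,7}:3  {2,6,8}:3  {2,7,8}:6  {4,5,7}:1  {5,7,8}:3  {6,7,8}:3
  |U|=4: {1,2,5,7}:6  {1,2,6,8}:6  {1,2,7,8}:12  {2,4,5,7}:4  {2,5,7,8}:12  {2,6,7,8}:12  {4,5,7,8}:4  {5,6,7,8}:6
  |U|=5: {1,2,4,5,7}:10  {1,2,5,7,8}:30  {1,2,6,7,8}:30  {2,4,5,7,8}:20  {2,5,6,7,8}:30  {4,5,6,7,8}:10
  |U|=6: {0,4,5,6,7,8}:10  {1,2,4,5,7,8}:60  {1,2,5,6,7,8}:90  {2,4,5,6,7,8}:60  {3,4,5,6,7,8}:10
  |U|=7: {0,2,4,5,6,7,8}:70  {0,3,4,5,6,7,8}:20  {1,2,4,5,6,7,8}:210  {2,3,4,5,6,7,8}:70
  start at 0(a): 280
  start at 1(c): 160
  start at 3(b): 280
sum over floor = 720

720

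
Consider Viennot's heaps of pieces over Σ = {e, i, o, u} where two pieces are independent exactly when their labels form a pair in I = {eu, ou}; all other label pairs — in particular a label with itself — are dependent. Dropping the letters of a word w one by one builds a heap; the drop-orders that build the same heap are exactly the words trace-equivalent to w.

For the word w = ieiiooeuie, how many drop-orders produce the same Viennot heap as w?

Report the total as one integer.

0(i) covers ∅
1(e) covers 0:i
2(i) covers 1:e
3(i) covers 2:i
4(o) covers 3:i
5(o) covers 4:o
6(e) covers 5:o
7(u) covers 3:i
8(i) covers 6:e, 7:u
9(e) covers 8:i
floor of heap: 0:i
completions by unplaced set U, small U first (add the entries for U minus each lowest piece of U):
  |U|=1: {9}:1
  |U|=2: {8,9}:1
  |U|=3: {6,8,9}:1  {7,8,9}:1
  |U|=4: {5,6,8,9}:1  {6,7,8,9}:2
  |U|=5: {4,5,6,8,9}:1  {5,6,7,8,9}:3
  |U|=6: {4,5,6,7,8,9}:4
  |U|=7: {3,4,5,6,7,8,9}:4
  |U|=8: {2,3,4,5,6,7,8,9}:4
  start at 0(i): 4

4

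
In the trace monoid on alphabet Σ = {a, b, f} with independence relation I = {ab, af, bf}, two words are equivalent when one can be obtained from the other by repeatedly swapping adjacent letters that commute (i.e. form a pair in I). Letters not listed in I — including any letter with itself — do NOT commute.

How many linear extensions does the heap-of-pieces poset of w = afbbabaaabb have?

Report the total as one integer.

drop 0:a onto floor
drop 1:f onto floor
drop 2:b onto floor
drop 3:b onto {2:b}
drop 4:a onto {0:a}
drop 5:b onto {3:b}
drop 6:a onto {4:a}
drop 7:a onto {6:a}
drop 8:a onto {7:a}
drop 9:b onto {5:b}
drop 10:b onto {9:b}
ground layer = {0:a, 1:f, 2:b}
drop-orders for the pieces not yet dropped (sum over which currently-grounded one goes next):
  1 to go: {1} 1  {8} 1  {10} 1
  2 to go: {1,8} 2  {1,10} 2  {7,8} 1  {8,10} 2  {9,10} 1
  3 to go: {1,7,8} 3  {1,8,10} 6  {1,9,10} 3  {5,9,10} 1  {6,7,8} 1  {7,8,10} 3  {8,9,10} 3
  4 to go: {1,5,9,10} 4  {1,6,7,8} 4  {1,7,8,10} 12  {1,8,9,10} 12  {3,5,9,10} 1  {4,6,7,8} 1  {5,8,9,10} 4  {6,7,8,10} 4  {7,8,9,10} 6
  5 to go: {0,4,6,7,8} 1  {1,3,5,9,10} 5  {1,4,6,7,8} 5  {1,5,8,9,10} 20  {1,6,7,8,10} 20  {1,7,8,9,10} 30  {2,3,5,9,10} 1  {3,5,8,9,10} 5  {4,6,7,8,10} 5  {5,7,8,9,10} 10  {6,7,8,9,10} 10
  6 to go: {0,1,4,6,7,8} 6  {0,4,6,7,8,10} 6  {1,2,3,5,9,10} 6  {1,3,5,8,9,10} 30  {1,4,6,7,8,10} 30  {1,5,7,8,9,10} 60  {1,6,7,8,9,10} 60  {2,3,5,8,9,10} 6  {3,5,7,8,9,10} 15  {4,6,7,8,9,10} 15  {5,6,7,8,9,10} 20
  7 to go: {0,1,4,6,7,8,10} 42  {0,4,6,7,8,9,10} 21  {1,2,3,5,8,9,10} 42  {1,3,5,7,8,9,10} 105  {1,4,6,7,8,9,10} 105  {1,5,6,7,8,9,10} 140  {2,3,5,7,8,9,10} 21  {3,5,6,7,8,9,10} 35  {4,5,6,7,8,9,10} 35
  8 to go: {0,1,4,6,7,8,9,10} 168  {0,4,5,6,7,8,9,10} 56  {1,2,3,5,7,8,9,10} 168  {1,3,5,6,7,8,9,10} 280  {1,4,5,6,7,8,9,10} 280  {2,3,5,6,7,8,9,10} 56  {3,4,5,6,7,8,9,10} 70
  9 to go: {0,1,4,5,6,7,8,9,10} 504  {0,3,4,5,6,7,8,9,10} 126  {1,2,3,5,6,7,8,9,10} 504  {1,3,4,5,6,7,8,9,10} 630  {2,3,4,5,6,7,8,9,10} 126
  if 0:a drops first: 1260 orders
  if 1:f drops first: 252 orders
  if 2:b drops first: 1260 orders
heap linearizations: 2772

2772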